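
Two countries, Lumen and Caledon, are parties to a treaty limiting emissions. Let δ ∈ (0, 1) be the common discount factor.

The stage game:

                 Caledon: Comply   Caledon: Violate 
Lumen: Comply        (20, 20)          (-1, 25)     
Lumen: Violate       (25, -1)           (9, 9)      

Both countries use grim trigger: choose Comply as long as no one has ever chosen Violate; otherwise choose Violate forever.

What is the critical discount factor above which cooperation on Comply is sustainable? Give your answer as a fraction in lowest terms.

Under grim trigger the critical discount factor is (T−C)/(T−P) with T = 25, C = 20, P = 9.
δ* = (25−20)/(25−9) = 5/16.

5/16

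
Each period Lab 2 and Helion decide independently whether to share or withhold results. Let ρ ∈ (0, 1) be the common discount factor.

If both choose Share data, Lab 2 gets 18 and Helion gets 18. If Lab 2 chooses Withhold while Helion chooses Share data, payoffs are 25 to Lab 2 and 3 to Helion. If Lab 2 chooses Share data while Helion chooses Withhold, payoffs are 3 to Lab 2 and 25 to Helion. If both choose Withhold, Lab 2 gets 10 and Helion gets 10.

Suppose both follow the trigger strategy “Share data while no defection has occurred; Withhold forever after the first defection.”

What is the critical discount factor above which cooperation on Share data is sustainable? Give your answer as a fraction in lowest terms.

7/15

One-period gain from deviating is 25 − 18 = 7. The loss is 18 − 10 = 8 in every subsequent period, with present value 8·ρ/(1−ρ).
Deviation is unprofitable when 8·ρ/(1−ρ) ≥ 7, i.e. ρ/(1−ρ) ≥ 7/8.
Equivalently ρ ≥ 7/(7+8) = 7/15.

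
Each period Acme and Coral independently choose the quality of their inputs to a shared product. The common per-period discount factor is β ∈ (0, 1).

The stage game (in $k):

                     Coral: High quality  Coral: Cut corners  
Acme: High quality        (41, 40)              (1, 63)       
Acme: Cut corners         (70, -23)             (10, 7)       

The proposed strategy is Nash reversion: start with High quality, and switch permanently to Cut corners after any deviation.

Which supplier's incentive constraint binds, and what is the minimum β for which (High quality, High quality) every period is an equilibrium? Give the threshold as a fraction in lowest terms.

For Acme: deviation gain 70−41 = 29, per-period punishment loss 41−10 = 31. IC gives β ≥ 29/60.
For Coral: gain 23, loss 33 per period, so β ≥ 23/56.
The tighter constraint is Acme's, so cooperation needs β ≥ 29/60.

Acme; β ≥ 29/60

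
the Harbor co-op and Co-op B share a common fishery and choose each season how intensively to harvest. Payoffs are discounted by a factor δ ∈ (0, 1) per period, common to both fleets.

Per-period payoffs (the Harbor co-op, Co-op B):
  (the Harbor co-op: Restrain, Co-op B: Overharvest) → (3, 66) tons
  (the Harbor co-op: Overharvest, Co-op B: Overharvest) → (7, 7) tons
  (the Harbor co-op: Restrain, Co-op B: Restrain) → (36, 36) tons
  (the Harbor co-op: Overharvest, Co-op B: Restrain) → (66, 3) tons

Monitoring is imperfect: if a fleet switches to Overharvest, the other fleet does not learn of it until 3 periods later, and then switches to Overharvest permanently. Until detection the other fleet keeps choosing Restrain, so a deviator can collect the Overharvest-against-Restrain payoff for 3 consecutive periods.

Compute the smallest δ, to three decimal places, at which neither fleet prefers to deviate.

0.798

Deviating for the 3 undetected periods gains 66−36 = 30 per period over cooperation, then loses 36−7 = 29 per period forever once punishment starts.
Gain: 30(1 + δ + … + δ^2); loss: 29·δ^3/(1−δ).
No profitable deviation ⇔ 30(1−δ^3) ≤ 29·δ^3, i.e. δ^3 ≥ 30/(30+29) = 30/59.
Hence δ ≥ (30/59)^(1/3) ≈ 0.798.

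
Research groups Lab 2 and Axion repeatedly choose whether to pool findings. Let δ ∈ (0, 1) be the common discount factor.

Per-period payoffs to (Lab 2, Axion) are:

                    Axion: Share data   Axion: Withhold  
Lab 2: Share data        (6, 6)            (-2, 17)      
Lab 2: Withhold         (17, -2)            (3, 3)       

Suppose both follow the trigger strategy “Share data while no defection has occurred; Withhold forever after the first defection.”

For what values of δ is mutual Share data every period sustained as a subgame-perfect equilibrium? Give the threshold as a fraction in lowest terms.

11/14

Cooperation forever yields 6 each period: 6/(1−δ).
Deviating yields 17 once, then 3 forever: 17 + 3δ/(1−δ).
No profitable deviation requires 6/(1−δ) ≥ 17 + 3δ/(1−δ).
Multiplying by (1−δ): 6 ≥ 17(1−δ) + 3δ = 17 − 14δ.
So 14δ ≥ 11, i.e. δ ≥ 11/14.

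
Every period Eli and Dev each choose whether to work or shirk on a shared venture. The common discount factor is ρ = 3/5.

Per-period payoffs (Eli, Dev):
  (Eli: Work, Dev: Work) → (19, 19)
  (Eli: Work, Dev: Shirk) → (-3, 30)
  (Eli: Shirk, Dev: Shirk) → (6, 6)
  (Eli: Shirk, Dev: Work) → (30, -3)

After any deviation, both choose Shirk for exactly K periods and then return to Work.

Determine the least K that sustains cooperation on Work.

No profitable deviation requires (19−6)(ρ+…+ρ^K) ≥ 30−19, i.e. ρ+…+ρ^K ≥ 11/13 ≈ 0.8462.
With ρ = 3/5, the partial sums are K=1: 0.6000, K=2: 0.9600.
K = 2 is the first length at which the sum reaches 0.8462.

2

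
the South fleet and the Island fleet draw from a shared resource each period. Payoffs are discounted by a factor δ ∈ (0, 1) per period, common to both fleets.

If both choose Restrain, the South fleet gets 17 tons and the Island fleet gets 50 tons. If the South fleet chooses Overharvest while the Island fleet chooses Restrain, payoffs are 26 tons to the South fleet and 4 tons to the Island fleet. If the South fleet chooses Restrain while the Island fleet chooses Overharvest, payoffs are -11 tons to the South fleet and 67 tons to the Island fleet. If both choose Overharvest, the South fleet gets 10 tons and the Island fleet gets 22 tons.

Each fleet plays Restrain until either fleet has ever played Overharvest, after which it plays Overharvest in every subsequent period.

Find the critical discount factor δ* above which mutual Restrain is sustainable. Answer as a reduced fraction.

9/16

the South fleet's threshold: (26−17)/(26−10) = 9/16.
the Island fleet's threshold: (67−50)/(67−22) = 17/45.
9/16 > 17/45, so the South fleet binds and δ* = 9/16.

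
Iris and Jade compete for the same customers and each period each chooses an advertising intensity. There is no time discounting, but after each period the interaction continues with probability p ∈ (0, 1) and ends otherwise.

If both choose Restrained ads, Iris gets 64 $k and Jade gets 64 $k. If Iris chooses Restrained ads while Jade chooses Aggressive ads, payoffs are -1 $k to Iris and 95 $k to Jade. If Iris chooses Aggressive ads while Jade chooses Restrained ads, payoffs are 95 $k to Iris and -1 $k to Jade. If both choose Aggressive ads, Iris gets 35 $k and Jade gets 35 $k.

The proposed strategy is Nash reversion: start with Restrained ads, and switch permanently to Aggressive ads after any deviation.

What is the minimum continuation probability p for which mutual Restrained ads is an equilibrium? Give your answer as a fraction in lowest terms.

Expected cooperation value is 64 + p·64 + p²·64 + … = 64/(1−p); deviation gives 95 + p·35/(1−p).
64 ≥ 95(1−p) + 35p ⇒ 60p ≥ 31 ⇒ p ≥ 31/60.

31/60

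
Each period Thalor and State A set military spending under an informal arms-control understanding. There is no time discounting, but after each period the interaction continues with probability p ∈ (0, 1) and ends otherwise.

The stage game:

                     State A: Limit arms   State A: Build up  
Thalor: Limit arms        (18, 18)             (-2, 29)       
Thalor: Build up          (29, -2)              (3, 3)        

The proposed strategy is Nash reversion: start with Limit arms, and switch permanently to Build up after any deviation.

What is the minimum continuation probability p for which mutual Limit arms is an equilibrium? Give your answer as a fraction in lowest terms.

11/26

Expected cooperation value is 18 + p·18 + p²·18 + … = 18/(1−p); deviation gives 29 + p·3/(1−p).
18 ≥ 29(1−p) + 3p ⇒ 26p ≥ 11 ⇒ p ≥ 11/26.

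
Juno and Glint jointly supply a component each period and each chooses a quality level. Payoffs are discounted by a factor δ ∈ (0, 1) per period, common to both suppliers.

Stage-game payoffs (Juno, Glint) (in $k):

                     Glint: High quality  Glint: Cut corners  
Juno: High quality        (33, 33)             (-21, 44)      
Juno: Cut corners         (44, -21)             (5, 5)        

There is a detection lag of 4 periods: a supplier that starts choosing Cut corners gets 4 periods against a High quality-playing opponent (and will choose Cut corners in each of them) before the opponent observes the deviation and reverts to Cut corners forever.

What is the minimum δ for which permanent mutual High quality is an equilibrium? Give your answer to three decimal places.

A deviator earns 44 for 4 periods, then 5 forever; cooperating earns 33 forever. Multiplying the IC by (1−δ):
33 ≥ 44(1−δ^4) + 5δ^4, so 39·δ^4 ≥ 11 and δ^4 ≥ 11/39.
δ ≥ (11/39)^(1/4) ≈ 0.729.

0.729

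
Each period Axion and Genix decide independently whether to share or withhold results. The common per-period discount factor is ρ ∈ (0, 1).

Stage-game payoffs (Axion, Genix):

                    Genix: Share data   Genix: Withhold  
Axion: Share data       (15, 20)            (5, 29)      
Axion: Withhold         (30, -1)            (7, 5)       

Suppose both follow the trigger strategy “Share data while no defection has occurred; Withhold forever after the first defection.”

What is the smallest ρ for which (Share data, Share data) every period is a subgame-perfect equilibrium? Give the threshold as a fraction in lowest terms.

Axion: cooperation gives 15 each period; deviation gives 30 once then 7 forever.
  15/(1−ρ) ≥ 30 + 7ρ/(1−ρ) ⇒ ρ ≥ 15/23.
Genix: cooperation gives 20 each period; deviation gives 29 once then 5 forever.
  ρ ≥ 9/24 = 3/8.
Both must hold, so the binding constraint is Axion's: ρ ≥ 15/23.

15/23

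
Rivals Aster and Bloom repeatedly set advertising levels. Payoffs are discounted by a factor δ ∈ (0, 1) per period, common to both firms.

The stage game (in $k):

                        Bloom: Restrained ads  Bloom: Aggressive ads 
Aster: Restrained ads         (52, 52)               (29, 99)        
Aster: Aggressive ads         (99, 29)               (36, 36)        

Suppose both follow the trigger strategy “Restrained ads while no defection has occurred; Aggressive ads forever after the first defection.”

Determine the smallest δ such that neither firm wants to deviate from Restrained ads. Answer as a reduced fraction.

52/(1−δ) ≥ 99 + 36δ/(1−δ)
52 ≥ 99 − 63δ
δ ≥ 47/63.

47/63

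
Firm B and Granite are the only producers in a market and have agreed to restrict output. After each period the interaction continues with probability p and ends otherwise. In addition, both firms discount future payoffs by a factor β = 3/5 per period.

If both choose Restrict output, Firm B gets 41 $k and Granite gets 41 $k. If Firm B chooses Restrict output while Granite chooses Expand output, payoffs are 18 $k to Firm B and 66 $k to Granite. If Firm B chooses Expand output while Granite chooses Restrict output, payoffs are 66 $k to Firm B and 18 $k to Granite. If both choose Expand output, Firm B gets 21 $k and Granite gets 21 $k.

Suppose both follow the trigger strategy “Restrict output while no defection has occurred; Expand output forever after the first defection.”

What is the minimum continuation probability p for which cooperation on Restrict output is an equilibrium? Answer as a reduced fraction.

Expected continuation weight on next period's payoff is β·p = 3/5·p, which plays the role of the discount factor.
Cooperation requires 3/5·p ≥ (66−41)/(66−21) = 5/9, hence p ≥ 25/27.

25/27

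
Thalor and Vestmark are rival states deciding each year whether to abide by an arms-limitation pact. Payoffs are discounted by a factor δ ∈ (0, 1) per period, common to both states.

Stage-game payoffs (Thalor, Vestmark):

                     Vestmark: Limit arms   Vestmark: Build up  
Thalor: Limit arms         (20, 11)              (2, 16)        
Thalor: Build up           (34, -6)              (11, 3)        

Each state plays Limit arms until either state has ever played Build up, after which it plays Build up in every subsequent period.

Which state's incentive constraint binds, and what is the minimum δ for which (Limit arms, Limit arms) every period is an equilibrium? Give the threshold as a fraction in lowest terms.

Thalor's threshold: (34−20)/(34−11) = 14/23.
Vestmark's threshold: (16−11)/(16−3) = 5/13.
14/23 > 5/13, so Thalor binds and δ* = 14/23.

Thalor; δ ≥ 14/23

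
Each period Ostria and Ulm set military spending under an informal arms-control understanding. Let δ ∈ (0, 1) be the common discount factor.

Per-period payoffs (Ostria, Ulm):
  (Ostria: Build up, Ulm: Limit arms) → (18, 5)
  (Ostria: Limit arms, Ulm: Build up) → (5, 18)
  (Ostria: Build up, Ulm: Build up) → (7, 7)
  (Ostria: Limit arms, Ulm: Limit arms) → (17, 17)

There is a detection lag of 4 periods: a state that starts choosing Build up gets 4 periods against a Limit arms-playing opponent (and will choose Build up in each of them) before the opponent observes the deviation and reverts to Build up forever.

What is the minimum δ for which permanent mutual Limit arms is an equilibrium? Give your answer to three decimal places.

The best deviation is to choose Build up for all 4 undetected periods, earning 18 each, then 7 forever once detected.
Deviation value: 18(1−δ^4)/(1−δ) + 7δ^4/(1−δ); cooperation value: 17/(1−δ).
IC: 17 ≥ 18(1−δ^4) + 7δ^4 = 18 − 11δ^4.
So δ^4 ≥ 1/11, giving δ ≥ (1/11)^(1/4) ≈ 0.549.

0.549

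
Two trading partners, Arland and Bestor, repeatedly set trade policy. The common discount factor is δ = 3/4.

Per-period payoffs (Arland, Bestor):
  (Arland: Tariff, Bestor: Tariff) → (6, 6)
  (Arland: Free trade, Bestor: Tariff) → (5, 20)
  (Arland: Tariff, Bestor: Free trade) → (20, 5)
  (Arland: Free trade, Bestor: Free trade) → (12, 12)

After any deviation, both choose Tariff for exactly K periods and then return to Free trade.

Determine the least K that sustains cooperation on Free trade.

No profitable deviation requires (12−6)(δ+…+δ^K) ≥ 20−12, i.e. δ+…+δ^K ≥ 4/3 ≈ 1.3333.
With δ = 3/4, the partial sums are K=1: 0.7500, K=2: 1.3125, K=3: 1.7344.
K = 3 is the first length at which the sum reaches 1.3333.

3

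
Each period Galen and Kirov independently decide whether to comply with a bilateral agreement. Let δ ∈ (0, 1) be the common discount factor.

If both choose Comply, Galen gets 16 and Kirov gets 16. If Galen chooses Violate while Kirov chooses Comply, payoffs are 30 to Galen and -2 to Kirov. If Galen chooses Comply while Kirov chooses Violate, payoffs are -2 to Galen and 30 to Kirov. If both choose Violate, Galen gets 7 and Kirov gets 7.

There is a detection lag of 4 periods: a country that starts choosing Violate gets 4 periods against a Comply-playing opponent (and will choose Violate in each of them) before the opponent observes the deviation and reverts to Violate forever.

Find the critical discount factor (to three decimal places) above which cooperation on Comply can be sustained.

0.883

The best deviation is to choose Violate for all 4 undetected periods, earning 30 each, then 7 forever once detected.
Deviation value: 30(1−δ^4)/(1−δ) + 7δ^4/(1−δ); cooperation value: 16/(1−δ).
IC: 16 ≥ 30(1−δ^4) + 7δ^4 = 30 − 23δ^4.
So δ^4 ≥ 14/23, giving δ ≥ (14/23)^(1/4) ≈ 0.883.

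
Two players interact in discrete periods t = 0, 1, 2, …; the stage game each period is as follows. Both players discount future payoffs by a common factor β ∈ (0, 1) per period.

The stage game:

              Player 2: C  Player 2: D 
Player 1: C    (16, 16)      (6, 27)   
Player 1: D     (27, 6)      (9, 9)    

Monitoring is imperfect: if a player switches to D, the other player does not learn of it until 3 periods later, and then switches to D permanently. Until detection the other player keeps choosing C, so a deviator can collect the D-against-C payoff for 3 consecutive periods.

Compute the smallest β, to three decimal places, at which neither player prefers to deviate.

0.849

Deviating for the 3 undetected periods gains 27−16 = 11 per period over cooperation, then loses 16−9 = 7 per period forever once punishment starts.
Gain: 11(1 + β + … + β^2); loss: 7·β^3/(1−β).
No profitable deviation ⇔ 11(1−β^3) ≤ 7·β^3, i.e. β^3 ≥ 11/(11+7) = 11/18.
Hence β ≥ (11/18)^(1/3) ≈ 0.849.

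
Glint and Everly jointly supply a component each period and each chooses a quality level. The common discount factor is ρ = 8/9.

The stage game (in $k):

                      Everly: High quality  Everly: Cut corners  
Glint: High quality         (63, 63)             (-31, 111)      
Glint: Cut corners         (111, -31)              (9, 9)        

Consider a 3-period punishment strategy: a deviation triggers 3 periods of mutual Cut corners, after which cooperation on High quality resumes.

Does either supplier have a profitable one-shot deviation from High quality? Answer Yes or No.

A one-shot deviation gives 111 now, then 9 for 3 periods, then back to 63.
Gain from deviating: (111−63) today; loss: (63−9) in each of the next 3 periods.
No-deviation condition: (63−9)(ρ+…+ρ^3) ≥ 111−63, i.e. ρ+…+ρ^3 ≥ 8/9.
At ρ = 8/9: ρ+…+ρ^3 = 2.3813 ≥ 0.8889.
So cooperation is sustainable.

No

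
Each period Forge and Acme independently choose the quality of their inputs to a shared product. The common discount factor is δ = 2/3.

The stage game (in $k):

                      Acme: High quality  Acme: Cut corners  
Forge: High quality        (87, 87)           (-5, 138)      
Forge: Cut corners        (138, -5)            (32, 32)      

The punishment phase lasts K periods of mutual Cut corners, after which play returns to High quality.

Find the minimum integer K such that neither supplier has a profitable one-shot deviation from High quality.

Need Σ_{k=1}^{K} δ^k ≥ (138−87)/(87−32) = 0.9273 at δ = 2/3.
At K = 1 the sum is 0.6667 < 0.9273; at K = 2 it is 1.1111 ≥ 0.9273.
So the minimum punishment length is K = 2.

2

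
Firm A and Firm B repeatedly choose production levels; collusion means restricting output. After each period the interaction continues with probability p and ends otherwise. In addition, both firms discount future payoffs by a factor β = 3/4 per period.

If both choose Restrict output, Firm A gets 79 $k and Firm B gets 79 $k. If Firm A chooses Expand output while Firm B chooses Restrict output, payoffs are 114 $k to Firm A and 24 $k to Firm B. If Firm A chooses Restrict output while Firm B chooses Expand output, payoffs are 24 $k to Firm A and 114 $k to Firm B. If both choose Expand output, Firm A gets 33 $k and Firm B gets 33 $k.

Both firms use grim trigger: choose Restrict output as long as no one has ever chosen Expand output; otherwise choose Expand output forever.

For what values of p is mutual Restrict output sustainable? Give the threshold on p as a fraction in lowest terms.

Expected continuation weight on next period's payoff is β·p = 3/4·p, which plays the role of the discount factor.
Cooperation requires 3/4·p ≥ (114−79)/(114−33) = 35/81, hence p ≥ 140/243.

140/243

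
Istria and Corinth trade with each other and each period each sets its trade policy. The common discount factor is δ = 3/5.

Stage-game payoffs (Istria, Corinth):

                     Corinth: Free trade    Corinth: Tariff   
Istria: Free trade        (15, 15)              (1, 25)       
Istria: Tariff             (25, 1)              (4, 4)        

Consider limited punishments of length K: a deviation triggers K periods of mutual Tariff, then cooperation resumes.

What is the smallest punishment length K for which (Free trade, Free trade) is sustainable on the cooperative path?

No profitable deviation requires (15−4)(δ+…+δ^K) ≥ 25−15, i.e. δ+…+δ^K ≥ 10/11 ≈ 0.9091.
With δ = 3/5, the partial sums are K=1: 0.6000, K=2: 0.9600.
K = 2 is the first length at which the sum reaches 0.9091.

2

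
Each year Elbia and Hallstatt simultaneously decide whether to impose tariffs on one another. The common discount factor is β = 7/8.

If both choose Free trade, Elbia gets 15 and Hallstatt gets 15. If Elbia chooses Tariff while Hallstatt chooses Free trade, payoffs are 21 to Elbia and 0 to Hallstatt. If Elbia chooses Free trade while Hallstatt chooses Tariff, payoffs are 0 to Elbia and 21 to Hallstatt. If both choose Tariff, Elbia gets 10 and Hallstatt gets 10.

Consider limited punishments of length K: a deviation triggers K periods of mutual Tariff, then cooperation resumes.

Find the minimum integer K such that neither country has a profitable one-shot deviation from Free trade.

No profitable deviation requires (15−10)(β+…+β^K) ≥ 21−15, i.e. β+…+β^K ≥ 6/5 ≈ 1.2000.
With β = 7/8, the partial sums are K=1: 0.8750, K=2: 1.6406.
K = 2 is the first length at which the sum reaches 1.2000.

2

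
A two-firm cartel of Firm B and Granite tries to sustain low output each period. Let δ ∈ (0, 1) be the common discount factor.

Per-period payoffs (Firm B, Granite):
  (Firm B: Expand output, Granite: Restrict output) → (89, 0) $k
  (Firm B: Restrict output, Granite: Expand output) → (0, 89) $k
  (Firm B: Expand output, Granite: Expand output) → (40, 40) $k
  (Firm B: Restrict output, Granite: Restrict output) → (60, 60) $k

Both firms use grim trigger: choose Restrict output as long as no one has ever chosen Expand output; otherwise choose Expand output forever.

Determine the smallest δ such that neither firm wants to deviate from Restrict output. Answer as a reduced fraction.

Cooperation forever yields 60 each period: 60/(1−δ).
Deviating yields 89 once, then 40 forever: 89 + 40δ/(1−δ).
No profitable deviation requires 60/(1−δ) ≥ 89 + 40δ/(1−δ).
Multiplying by (1−δ): 60 ≥ 89(1−δ) + 40δ = 89 − 49δ.
So 49δ ≥ 29, i.e. δ ≥ 29/49.

29/49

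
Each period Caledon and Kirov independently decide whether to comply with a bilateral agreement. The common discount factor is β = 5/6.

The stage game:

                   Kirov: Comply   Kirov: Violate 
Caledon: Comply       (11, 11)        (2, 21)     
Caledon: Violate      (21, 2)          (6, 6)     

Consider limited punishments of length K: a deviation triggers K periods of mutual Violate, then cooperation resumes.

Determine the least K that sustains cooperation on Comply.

3

No profitable deviation requires (11−6)(β+…+β^K) ≥ 21−11, i.e. β+…+β^K ≥ 2 ≈ 2.0000.
With β = 5/6, the partial sums are K=1: 0.8333, K=2: 1.5278, K=3: 2.1065.
K = 3 is the first length at which the sum reaches 2.0000.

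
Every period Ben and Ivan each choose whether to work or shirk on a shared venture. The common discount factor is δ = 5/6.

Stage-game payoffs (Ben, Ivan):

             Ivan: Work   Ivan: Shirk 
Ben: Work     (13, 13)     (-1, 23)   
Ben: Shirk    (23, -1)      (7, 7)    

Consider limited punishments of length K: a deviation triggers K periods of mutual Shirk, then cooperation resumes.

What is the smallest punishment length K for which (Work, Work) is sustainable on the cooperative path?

3

Need Σ_{k=1}^{K} δ^k ≥ (23−13)/(13−7) = 1.6667 at δ = 5/6.
At K = 2 the sum is 1.5278 < 1.6667; at K = 3 it is 2.1065 ≥ 1.6667.
So the minimum punishment length is K = 3.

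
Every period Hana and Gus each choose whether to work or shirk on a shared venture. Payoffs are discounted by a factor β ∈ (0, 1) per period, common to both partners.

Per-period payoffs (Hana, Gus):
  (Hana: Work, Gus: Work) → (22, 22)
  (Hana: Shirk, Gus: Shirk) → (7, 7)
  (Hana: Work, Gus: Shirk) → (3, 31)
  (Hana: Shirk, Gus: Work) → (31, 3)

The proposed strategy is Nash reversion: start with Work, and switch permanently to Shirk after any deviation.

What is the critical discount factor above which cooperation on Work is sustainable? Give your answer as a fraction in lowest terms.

3/8

Cooperation forever yields 22 each period: 22/(1−β).
Deviating yields 31 once, then 7 forever: 31 + 7β/(1−β).
No profitable deviation requires 22/(1−β) ≥ 31 + 7β/(1−β).
Multiplying by (1−β): 22 ≥ 31(1−β) + 7β = 31 − 24β.
So 24β ≥ 9, i.e. β ≥ 9/24 = 3/8.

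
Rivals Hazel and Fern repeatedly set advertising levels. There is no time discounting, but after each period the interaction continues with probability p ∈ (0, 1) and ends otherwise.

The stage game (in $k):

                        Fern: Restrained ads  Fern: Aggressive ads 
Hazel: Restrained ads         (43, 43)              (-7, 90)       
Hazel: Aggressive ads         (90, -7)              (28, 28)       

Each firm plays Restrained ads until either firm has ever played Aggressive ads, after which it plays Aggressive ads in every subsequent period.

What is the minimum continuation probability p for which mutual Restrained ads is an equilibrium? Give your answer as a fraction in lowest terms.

47/62

With no time discounting, the continuation probability p plays the role of the discount factor.
Grim-trigger IC: 43/(1−p) ≥ 90 + 28p/(1−p) ⇒ p ≥ (90−43)/(90−28) = 47/62.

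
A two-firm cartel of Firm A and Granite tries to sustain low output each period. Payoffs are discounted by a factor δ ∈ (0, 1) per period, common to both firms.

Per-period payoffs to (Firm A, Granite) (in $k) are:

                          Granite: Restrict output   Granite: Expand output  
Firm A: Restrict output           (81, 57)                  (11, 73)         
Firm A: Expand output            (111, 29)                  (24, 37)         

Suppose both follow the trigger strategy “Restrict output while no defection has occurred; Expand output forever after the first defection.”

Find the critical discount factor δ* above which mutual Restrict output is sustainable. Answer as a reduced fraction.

4/9

Firm A: cooperation gives 81 each period; deviation gives 111 once then 24 forever.
  81/(1−δ) ≥ 111 + 24δ/(1−δ) ⇒ δ ≥ 30/87 = 10/29.
Granite: cooperation gives 57 each period; deviation gives 73 once then 37 forever.
  δ ≥ 16/36 = 4/9.
Both must hold, so the binding constraint is Granite's: δ ≥ 4/9.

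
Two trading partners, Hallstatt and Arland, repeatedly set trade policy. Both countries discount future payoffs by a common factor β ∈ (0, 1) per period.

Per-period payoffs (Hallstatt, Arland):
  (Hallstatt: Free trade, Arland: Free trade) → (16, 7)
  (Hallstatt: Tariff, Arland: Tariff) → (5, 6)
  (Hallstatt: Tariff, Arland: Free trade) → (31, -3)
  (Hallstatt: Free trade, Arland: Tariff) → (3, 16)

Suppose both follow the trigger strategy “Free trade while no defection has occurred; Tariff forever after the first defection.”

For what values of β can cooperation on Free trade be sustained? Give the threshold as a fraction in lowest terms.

9/10

Hallstatt's threshold: (31−16)/(31−5) = 15/26.
Arland's threshold: (16−7)/(16−6) = 9/10.
15/26 < 9/10, so Arland binds and β* = 9/10.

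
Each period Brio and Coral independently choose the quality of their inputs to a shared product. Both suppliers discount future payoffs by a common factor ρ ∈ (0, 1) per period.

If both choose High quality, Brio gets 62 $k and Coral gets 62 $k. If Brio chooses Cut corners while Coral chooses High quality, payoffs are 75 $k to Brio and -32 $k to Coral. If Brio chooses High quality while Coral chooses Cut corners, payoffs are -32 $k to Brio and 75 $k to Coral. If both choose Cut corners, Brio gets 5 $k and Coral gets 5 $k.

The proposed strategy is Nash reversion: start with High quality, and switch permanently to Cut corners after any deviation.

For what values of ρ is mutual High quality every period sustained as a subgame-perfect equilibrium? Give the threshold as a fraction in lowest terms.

62/(1−ρ) ≥ 75 + 5ρ/(1−ρ)
62 ≥ 75 − 70ρ
ρ ≥ 13/70.

13/70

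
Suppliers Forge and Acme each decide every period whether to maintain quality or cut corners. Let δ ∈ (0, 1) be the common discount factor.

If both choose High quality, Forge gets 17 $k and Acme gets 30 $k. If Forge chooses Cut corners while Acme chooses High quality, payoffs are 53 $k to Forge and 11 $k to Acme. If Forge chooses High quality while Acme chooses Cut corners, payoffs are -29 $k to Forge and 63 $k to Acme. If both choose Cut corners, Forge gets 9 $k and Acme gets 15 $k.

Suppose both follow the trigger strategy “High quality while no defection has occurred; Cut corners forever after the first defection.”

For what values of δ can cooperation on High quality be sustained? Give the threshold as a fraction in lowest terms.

Forge's threshold: (53−17)/(53−9) = 9/11.
Acme's threshold: (63−30)/(63−15) = 11/16.
9/11 > 11/16, so Forge binds and δ* = 9/11.

9/11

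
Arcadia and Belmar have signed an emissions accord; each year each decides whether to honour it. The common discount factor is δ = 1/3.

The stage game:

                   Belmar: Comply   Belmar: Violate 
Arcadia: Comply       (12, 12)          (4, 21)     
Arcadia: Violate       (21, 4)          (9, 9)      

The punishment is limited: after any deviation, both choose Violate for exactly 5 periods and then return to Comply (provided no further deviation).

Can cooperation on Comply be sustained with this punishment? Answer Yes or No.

IC: δ+…+δ^5 ≥ (21−12)/(12−9) = 3.
At δ = 1/3: partial sum = 0.4979 < 3.0000. Cooperation not sustainable.

No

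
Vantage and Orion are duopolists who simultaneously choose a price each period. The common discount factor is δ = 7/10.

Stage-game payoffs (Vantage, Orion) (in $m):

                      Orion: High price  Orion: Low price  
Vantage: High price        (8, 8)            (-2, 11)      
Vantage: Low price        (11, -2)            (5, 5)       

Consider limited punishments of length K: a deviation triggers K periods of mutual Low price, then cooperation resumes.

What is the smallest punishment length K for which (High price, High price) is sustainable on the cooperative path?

No profitable deviation requires (8−5)(δ+…+δ^K) ≥ 11−8, i.e. δ+…+δ^K ≥ 1 ≈ 1.0000.
With δ = 7/10, the partial sums are K=1: 0.7000, K=2: 1.1900.
K = 2 is the first length at which the sum reaches 1.0000.

2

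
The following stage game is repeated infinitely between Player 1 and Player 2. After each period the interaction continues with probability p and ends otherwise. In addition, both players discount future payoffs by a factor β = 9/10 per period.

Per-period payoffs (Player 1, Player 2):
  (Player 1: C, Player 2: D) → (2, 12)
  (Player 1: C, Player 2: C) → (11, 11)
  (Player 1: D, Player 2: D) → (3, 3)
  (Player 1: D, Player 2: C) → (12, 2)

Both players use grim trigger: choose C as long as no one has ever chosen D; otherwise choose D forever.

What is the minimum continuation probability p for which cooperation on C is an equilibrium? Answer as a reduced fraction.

With continuation probability p and discount β, the effective per-period discount factor is βp.
Grim-trigger IC: βp ≥ (12−11)/(12−3) = 1/9.
So p ≥ (1/9)/(9/10) = 10/81.

10/81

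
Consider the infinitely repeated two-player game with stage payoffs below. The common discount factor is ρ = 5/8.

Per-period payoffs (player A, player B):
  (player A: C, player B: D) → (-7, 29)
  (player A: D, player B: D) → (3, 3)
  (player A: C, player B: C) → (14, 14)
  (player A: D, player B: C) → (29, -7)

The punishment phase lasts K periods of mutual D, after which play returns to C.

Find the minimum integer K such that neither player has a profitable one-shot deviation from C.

No profitable deviation requires (14−3)(ρ+…+ρ^K) ≥ 29−14, i.e. ρ+…+ρ^K ≥ 15/11 ≈ 1.3636.
With ρ = 5/8, the partial sums are K=1: 0.6250, K=2: 1.0156, K=3: 1.2598, K=4: 1.4124.
K = 4 is the first length at which the sum reaches 1.3636.

4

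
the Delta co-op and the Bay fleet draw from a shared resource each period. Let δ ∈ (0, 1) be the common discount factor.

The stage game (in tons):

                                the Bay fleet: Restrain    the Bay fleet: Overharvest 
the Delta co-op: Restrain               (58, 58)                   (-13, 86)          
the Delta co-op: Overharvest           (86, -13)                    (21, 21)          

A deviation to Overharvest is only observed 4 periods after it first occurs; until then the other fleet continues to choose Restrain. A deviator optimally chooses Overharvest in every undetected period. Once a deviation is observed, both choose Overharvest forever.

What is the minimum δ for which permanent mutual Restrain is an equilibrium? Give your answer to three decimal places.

0.810

The best deviation is to choose Overharvest for all 4 undetected periods, earning 86 each, then 21 forever once detected.
Deviation value: 86(1−δ^4)/(1−δ) + 21δ^4/(1−δ); cooperation value: 58/(1−δ).
IC: 58 ≥ 86(1−δ^4) + 21δ^4 = 86 − 65δ^4.
So δ^4 ≥ 28/65, giving δ ≥ (28/65)^(1/4) ≈ 0.810.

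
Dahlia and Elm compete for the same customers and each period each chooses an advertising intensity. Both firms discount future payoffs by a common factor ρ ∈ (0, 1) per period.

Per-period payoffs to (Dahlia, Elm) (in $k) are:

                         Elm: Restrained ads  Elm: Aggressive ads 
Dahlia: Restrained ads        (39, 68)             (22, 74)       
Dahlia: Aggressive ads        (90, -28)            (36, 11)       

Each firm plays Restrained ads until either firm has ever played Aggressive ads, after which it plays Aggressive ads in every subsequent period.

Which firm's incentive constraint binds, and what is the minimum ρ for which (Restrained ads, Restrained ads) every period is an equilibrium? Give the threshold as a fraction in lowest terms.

Dahlia: cooperation gives 39 each period; deviation gives 90 once then 36 forever.
  39/(1−ρ) ≥ 90 + 36ρ/(1−ρ) ⇒ ρ ≥ 51/54 = 17/18.
Elm: cooperation gives 68 each period; deviation gives 74 once then 11 forever.
  ρ ≥ 6/63 = 2/21.
Both must hold, so the binding constraint is Dahlia's: ρ ≥ 17/18.

Dahlia; ρ ≥ 17/18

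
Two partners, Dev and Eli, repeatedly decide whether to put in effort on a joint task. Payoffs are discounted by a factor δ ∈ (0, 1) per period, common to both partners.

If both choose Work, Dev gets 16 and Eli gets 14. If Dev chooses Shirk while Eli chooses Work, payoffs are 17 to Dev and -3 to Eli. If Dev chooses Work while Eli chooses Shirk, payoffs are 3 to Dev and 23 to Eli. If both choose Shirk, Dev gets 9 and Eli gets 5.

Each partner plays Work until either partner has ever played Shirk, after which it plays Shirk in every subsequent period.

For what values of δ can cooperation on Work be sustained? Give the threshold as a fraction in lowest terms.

1/2

Dev's threshold: (17−16)/(17−9) = 1/8.
Eli's threshold: (23−14)/(23−5) = 1/2.
1/8 < 1/2, so Eli binds and δ* = 1/2.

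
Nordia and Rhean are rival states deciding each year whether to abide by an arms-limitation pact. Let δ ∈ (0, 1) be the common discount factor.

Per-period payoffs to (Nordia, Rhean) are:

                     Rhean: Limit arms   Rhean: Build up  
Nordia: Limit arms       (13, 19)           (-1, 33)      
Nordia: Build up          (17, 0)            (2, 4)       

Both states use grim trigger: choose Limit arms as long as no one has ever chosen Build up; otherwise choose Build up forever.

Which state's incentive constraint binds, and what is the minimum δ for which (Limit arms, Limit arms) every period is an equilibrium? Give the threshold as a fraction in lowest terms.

Rhean; δ ≥ 14/29

For Nordia: deviation gain 17−13 = 4, per-period punishment loss 13−2 = 11. IC gives δ ≥ 4/15.
For Rhean: gain 14, loss 15 per period, so δ ≥ 14/29.
The tighter constraint is Rhean's, so cooperation needs δ ≥ 14/29.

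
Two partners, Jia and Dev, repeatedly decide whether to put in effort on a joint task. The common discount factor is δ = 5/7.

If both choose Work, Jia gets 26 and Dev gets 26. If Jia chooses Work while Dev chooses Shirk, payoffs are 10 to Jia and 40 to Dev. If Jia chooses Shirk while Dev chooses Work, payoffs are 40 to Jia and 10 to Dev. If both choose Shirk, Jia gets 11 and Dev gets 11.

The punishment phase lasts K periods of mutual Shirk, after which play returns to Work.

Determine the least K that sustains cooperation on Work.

IC: δ(1−δ^K)/(1−δ) ≥ (40−26)/(26−11) = 14/15.
With δ = 5/7: need 1 − δ^K ≥ 14/15·(1−5/7)/(5/7), i.e. δ^K ≤ 0.6267.
Since (5/7)^1 = 0.7143 and (5/7)^2 = 0.5102, the smallest such K is 2.

2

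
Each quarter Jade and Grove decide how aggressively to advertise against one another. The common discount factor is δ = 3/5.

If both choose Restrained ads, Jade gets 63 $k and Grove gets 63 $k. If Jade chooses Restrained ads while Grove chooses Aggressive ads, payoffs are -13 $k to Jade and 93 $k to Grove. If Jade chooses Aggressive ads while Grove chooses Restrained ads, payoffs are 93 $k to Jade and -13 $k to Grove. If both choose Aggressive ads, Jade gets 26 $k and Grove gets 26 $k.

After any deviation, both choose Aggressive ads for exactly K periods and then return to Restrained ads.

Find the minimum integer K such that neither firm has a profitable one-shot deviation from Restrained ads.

Need Σ_{k=1}^{K} δ^k ≥ (93−63)/(63−26) = 0.8108 at δ = 3/5.
At K = 1 the sum is 0.6000 < 0.8108; at K = 2 it is 0.9600 ≥ 0.8108.
So the minimum punishment length is K = 2.

2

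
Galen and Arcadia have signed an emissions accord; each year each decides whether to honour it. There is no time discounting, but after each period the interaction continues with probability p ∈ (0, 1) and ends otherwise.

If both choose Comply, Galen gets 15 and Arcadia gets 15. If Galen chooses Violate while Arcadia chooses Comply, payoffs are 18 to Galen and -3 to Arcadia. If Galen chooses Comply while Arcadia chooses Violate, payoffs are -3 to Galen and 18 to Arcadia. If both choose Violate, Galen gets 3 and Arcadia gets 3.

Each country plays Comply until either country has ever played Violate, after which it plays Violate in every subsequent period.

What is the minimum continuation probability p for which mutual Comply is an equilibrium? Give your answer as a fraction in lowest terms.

1/5

Expected cooperation value is 15 + p·15 + p²·15 + … = 15/(1−p); deviation gives 18 + p·3/(1−p).
15 ≥ 18(1−p) + 3p ⇒ 15p ≥ 3 ⇒ p ≥ 3/15 = 1/5.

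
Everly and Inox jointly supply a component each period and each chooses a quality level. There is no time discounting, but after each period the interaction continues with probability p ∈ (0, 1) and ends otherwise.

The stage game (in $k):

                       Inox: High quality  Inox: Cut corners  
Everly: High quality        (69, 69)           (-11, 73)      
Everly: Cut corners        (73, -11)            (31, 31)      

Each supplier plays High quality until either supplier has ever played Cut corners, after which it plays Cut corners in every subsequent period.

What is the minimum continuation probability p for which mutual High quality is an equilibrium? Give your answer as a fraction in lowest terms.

2/21

With no time discounting, the continuation probability p plays the role of the discount factor.
Grim-trigger IC: 69/(1−p) ≥ 73 + 31p/(1−p) ⇒ p ≥ (73−69)/(73−31) = 2/21.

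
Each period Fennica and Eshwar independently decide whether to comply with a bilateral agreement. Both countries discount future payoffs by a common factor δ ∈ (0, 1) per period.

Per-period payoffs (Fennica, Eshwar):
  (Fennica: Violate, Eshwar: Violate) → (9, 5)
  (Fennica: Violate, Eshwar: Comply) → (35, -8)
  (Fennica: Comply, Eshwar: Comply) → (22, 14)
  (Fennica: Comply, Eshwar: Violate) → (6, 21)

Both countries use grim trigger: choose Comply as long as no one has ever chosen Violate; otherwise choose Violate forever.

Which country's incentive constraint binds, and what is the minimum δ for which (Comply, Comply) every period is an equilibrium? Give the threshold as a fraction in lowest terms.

For Fennica: deviation gain 35−22 = 13, per-period punishment loss 22−9 = 13. IC gives δ ≥ 13/26 = 1/2.
For Eshwar: gain 7, loss 9 per period, so δ ≥ 7/16.
The tighter constraint is Fennica's, so cooperation needs δ ≥ 1/2.

Fennica; δ ≥ 1/2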